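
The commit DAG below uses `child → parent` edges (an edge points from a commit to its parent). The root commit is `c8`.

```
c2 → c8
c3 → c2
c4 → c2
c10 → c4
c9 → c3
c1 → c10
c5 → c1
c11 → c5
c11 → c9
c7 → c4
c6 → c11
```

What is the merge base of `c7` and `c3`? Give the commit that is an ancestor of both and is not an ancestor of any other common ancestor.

Ancestors of c7: {c2, c4, c7, c8}.
Ancestors of c3: {c2, c3, c8}.
Common ancestors: {c2, c8}.
Among these, c2 is not an ancestor of any other common ancestor — it is the merge base.

c2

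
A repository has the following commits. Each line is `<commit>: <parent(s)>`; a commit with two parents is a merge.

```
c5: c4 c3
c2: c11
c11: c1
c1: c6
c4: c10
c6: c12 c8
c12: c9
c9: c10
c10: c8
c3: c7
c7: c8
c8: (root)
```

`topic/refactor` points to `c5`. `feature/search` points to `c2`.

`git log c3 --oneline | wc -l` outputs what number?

3

Walking parent pointers from c3: reachable set = {c3, c7, c8}.
That is 3 commits.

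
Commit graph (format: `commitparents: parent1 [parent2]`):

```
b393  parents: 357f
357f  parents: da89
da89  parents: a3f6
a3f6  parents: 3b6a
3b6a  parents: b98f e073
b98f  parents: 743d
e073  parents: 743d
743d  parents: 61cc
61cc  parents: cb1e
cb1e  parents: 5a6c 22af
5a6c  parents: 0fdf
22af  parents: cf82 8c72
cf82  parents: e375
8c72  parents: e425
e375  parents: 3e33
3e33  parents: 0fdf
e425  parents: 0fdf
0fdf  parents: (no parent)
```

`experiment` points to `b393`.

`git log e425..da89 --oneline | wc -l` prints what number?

14

Reachable from da89: {0fdf, 22af, 3b6a, 3e33, 5a6c, 61cc, 743d, 8c72, a3f6, b98f, cb1e, cf82, da89, e073, e375, e425}.
Reachable from e425: {0fdf, e425}.
In da89's history but not e425's: {22af, 3b6a, 3e33, 5a6c, 61cc, 743d, 8c72, a3f6, b98f, cb1e, cf82, da89, e073, e375} — 14 commits.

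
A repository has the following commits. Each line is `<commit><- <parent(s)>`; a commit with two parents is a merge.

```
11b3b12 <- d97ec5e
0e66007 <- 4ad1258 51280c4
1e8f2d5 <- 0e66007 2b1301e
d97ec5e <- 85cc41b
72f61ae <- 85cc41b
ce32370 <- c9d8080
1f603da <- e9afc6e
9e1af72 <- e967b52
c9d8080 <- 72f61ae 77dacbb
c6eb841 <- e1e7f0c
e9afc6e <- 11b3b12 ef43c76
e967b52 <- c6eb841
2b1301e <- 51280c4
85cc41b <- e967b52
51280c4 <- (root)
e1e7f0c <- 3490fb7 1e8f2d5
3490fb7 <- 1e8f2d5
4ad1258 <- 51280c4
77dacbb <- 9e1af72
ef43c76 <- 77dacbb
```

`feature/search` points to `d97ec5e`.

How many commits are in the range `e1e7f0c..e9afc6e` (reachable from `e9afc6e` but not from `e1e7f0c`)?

Reachable from e9afc6e: {0e66007, 11b3b12, 1e8f2d5, 2b1301e, 3490fb7, 4ad1258, 51280c4, 77dacbb, 85cc41b, 9e1af72, c6eb841, d97ec5e, e1e7f0c, e967b52, e9afc6e, ef43c76}.
Reachable from e1e7f0c: {0e66007, 1e8f2d5, 2b1301e, 3490fb7, 4ad1258, 51280c4, e1e7f0c}.
In e9afc6e's history but not e1e7f0c's: {11b3b12, 77dacbb, 85cc41b, 9e1af72, c6eb841, d97ec5e, e967b52, e9afc6e, ef43c76} — 9 commits.

9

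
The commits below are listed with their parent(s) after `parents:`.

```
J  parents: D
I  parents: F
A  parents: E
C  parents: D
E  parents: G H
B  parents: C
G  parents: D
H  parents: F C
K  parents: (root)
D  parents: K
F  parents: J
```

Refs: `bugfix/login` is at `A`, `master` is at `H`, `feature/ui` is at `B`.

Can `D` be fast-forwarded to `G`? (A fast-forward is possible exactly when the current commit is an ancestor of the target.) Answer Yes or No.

Yes

A fast-forward from D to G is possible iff D is an ancestor of G.
Ancestors of G: {D, G, K}.
D is among them, so fast-forward is possible.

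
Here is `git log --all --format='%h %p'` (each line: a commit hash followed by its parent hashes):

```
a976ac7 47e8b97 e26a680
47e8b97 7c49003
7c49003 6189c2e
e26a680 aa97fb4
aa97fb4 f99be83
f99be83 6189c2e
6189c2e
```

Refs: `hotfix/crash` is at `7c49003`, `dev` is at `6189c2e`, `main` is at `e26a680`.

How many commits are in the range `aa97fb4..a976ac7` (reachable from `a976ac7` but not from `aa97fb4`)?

Reachable from a976ac7: {47e8b97, 6189c2e, 7c49003, a976ac7, aa97fb4, e26a680, f99be83}.
Reachable from aa97fb4: {6189c2e, aa97fb4, f99be83}.
In a976ac7's history but not aa97fb4's: {47e8b97, 7c49003, a976ac7, e26a680} — 4 commits.

4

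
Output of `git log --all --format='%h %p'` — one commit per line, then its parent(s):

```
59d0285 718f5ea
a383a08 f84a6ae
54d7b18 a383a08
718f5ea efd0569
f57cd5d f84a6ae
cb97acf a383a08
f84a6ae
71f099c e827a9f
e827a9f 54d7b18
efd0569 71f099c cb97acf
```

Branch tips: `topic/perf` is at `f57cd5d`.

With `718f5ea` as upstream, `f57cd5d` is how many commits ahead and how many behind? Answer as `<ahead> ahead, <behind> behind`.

Reachable from f57cd5d: {f57cd5d, f84a6ae}.
Reachable from 718f5ea: {54d7b18, 718f5ea, 71f099c, a383a08, cb97acf, e827a9f, efd0569, f84a6ae}.
Only in f57cd5d's history (ahead): {f57cd5d} — 1.
Only in 718f5ea's history (behind): {54d7b18, 718f5ea, 71f099c, a383a08, cb97acf, e827a9f, efd0569} — 7.

1 ahead, 7 behind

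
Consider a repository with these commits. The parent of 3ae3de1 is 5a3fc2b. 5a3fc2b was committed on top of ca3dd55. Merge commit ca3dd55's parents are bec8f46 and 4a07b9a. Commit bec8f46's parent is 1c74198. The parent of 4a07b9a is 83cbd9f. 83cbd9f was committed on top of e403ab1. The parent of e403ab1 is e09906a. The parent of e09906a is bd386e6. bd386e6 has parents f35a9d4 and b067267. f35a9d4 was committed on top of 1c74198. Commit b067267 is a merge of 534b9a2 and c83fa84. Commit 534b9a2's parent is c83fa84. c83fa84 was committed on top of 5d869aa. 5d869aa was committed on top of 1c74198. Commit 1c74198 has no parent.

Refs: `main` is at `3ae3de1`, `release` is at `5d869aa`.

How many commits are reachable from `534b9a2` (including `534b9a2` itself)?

4

Walking parent pointers from 534b9a2: reachable set = {1c74198, 534b9a2, 5d869aa, c83fa84}.
That is 4 commits.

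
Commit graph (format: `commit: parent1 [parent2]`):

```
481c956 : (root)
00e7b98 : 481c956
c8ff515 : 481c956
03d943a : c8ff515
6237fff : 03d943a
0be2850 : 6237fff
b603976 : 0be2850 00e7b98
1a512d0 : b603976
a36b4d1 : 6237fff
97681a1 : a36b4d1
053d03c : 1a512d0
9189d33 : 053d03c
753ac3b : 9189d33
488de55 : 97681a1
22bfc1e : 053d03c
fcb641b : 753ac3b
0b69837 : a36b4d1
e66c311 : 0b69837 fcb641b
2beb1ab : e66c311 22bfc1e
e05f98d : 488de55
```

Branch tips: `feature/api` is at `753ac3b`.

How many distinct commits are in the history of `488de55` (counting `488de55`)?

7

Walking parent pointers from 488de55: reachable set = {03d943a, 481c956, 488de55, 6237fff, 97681a1, a36b4d1, c8ff515}.
That is 7 commits.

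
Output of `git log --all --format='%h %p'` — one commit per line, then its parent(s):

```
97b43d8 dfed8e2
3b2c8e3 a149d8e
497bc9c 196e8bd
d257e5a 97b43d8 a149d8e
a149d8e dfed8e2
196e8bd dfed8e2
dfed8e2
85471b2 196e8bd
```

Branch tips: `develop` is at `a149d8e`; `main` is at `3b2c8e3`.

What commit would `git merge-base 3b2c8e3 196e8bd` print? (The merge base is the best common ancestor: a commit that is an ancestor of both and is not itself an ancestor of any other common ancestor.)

Ancestors of 3b2c8e3: {3b2c8e3, a149d8e, dfed8e2}.
Ancestors of 196e8bd: {196e8bd, dfed8e2}.
Common ancestors: {dfed8e2}.
The only common ancestor is dfed8e2, so it is the merge base.

dfed8e2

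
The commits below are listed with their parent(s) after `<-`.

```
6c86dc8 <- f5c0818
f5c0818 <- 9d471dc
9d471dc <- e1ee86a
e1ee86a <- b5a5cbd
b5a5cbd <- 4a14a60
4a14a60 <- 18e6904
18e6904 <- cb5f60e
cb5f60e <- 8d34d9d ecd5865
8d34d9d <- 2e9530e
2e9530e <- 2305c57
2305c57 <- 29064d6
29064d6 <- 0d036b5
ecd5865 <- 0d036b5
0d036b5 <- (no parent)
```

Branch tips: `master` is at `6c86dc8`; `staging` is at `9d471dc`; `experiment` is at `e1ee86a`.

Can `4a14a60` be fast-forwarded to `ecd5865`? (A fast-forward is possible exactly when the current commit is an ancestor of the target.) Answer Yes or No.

No

A fast-forward from 4a14a60 to ecd5865 is possible iff 4a14a60 is an ancestor of ecd5865.
Ancestors of ecd5865: {0d036b5, ecd5865}.
4a14a60 is not among them, so fast-forward is not possible.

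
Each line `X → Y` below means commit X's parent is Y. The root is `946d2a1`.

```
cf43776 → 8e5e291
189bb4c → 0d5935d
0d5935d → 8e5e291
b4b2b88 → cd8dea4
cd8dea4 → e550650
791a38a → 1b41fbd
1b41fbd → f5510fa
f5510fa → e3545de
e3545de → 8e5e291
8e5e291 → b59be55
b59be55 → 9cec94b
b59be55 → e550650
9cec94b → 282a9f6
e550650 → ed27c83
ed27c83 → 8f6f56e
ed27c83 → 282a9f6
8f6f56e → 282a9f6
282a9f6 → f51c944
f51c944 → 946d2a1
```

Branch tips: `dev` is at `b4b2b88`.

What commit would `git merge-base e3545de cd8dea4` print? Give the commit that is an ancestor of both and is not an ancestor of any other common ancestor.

e550650

Ancestors of e3545de: {282a9f6, 8e5e291, 8f6f56e, 946d2a1, 9cec94b, b59be55, e3545de, e550650, ed27c83, f51c944}.
Ancestors of cd8dea4: {282a9f6, 8f6f56e, 946d2a1, cd8dea4, e550650, ed27c83, f51c944}.
Common ancestors: {282a9f6, 8f6f56e, 946d2a1, e550650, ed27c83, f51c944}.
Among these, e550650 is not an ancestor of any other common ancestor — it is the merge base.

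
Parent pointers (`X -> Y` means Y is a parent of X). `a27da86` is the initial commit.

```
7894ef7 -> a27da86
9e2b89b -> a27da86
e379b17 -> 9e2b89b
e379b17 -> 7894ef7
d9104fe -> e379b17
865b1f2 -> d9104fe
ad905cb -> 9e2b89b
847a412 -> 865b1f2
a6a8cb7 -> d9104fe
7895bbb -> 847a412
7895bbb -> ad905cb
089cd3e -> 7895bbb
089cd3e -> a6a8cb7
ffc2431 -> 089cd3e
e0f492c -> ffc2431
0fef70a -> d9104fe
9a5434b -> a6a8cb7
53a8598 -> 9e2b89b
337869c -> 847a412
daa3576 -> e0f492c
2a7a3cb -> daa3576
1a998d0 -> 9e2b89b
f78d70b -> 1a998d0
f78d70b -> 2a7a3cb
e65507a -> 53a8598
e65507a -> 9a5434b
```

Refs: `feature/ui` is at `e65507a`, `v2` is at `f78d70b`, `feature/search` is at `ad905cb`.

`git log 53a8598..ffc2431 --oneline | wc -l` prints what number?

10

Reachable from ffc2431: {089cd3e, 7894ef7, 7895bbb, 847a412, 865b1f2, 9e2b89b, a27da86, a6a8cb7, ad905cb, d9104fe, e379b17, ffc2431}.
Reachable from 53a8598: {53a8598, 9e2b89b, a27da86}.
In ffc2431's history but not 53a8598's: {089cd3e, 7894ef7, 7895bbb, 847a412, 865b1f2, a6a8cb7, ad905cb, d9104fe, e379b17, ffc2431} — 10 commits.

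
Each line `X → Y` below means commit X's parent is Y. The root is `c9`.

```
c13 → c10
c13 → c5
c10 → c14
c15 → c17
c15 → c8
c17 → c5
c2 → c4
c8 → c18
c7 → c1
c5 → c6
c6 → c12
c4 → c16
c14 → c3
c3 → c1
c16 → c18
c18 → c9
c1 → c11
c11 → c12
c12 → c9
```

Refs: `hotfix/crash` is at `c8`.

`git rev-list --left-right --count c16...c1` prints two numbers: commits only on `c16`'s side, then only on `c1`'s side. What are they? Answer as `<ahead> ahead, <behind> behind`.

2 ahead, 3 behind

Reachable from c16: {c16, c18, c9}.
Reachable from c1: {c1, c11, c12, c9}.
Only in c16's history (ahead): {c16, c18} — 2.
Only in c1's history (behind): {c1, c11, c12} — 3.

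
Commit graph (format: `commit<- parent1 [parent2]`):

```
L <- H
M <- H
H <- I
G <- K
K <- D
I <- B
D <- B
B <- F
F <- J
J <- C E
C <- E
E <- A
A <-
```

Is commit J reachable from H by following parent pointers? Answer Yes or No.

Yes

Ancestors of H (commits reachable by following parents): {A, B, C, E, F, H, I, J}.
J is in that set, so it is an ancestor of H.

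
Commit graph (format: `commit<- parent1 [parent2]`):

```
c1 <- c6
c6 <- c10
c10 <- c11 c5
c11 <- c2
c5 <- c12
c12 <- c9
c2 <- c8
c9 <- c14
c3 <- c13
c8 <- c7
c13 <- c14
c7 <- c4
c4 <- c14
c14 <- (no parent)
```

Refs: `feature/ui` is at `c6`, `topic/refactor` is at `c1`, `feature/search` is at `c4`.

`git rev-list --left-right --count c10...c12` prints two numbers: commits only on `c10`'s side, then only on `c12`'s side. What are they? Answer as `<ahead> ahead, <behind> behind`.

7 ahead, 0 behind

Reachable from c10: {c10, c11, c12, c14, c2, c4, c5, c7, c8, c9}.
Reachable from c12: {c12, c14, c9}.
Only in c10's history (ahead): {c10, c11, c2, c4, c5, c7, c8} — 7.
Only in c12's history (behind): {} — 0.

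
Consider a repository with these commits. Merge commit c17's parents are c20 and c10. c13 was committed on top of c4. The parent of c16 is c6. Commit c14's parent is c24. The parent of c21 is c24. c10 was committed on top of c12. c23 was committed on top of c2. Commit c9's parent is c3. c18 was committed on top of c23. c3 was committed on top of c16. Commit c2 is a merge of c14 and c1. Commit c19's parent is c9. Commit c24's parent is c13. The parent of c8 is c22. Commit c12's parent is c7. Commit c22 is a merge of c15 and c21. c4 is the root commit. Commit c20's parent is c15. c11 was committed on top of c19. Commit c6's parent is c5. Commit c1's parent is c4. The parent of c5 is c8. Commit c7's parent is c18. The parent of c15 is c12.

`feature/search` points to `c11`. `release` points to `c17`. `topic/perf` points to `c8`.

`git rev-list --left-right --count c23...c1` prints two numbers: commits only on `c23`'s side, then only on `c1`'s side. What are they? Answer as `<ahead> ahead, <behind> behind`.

Reachable from c23: {c1, c13, c14, c2, c23, c24, c4}.
Reachable from c1: {c1, c4}.
Only in c23's history (ahead): {c13, c14, c2, c23, c24} — 5.
Only in c1's history (behind): {} — 0.

5 ahead, 0 behind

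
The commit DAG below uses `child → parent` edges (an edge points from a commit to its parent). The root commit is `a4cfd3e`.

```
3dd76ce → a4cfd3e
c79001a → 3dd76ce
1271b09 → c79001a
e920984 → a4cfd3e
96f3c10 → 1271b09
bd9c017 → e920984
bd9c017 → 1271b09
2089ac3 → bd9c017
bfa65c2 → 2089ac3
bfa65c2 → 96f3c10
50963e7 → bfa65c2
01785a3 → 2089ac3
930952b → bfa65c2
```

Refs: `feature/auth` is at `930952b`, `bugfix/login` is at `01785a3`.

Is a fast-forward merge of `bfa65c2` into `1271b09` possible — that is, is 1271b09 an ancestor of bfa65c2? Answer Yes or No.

Yes

A fast-forward from 1271b09 to bfa65c2 is possible iff 1271b09 is an ancestor of bfa65c2.
Ancestors of bfa65c2: {1271b09, 2089ac3, 3dd76ce, 96f3c10, a4cfd3e, bd9c017, bfa65c2, c79001a, e920984}.
1271b09 is among them, so fast-forward is possible.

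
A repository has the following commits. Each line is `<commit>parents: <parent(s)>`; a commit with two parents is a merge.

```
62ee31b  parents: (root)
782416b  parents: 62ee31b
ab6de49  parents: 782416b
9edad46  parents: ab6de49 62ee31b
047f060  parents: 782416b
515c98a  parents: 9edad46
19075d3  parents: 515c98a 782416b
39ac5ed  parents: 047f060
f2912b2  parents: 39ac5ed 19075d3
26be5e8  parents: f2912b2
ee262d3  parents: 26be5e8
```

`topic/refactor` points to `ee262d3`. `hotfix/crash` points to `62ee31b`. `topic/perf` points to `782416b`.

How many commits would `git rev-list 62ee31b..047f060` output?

Reachable from 047f060: {047f060, 62ee31b, 782416b}.
Reachable from 62ee31b: {62ee31b}.
In 047f060's history but not 62ee31b's: {047f060, 782416b} — 2 commits.

2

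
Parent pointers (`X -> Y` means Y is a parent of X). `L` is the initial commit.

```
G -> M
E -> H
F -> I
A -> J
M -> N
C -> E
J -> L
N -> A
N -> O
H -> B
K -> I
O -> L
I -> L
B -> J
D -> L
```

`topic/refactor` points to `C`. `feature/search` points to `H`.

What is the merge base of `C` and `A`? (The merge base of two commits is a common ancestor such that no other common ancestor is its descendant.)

J

Ancestors of C: {B, C, E, H, J, L}.
Ancestors of A: {A, J, L}.
Common ancestors: {J, L}.
Among these, J is not an ancestor of any other common ancestor — it is the merge base.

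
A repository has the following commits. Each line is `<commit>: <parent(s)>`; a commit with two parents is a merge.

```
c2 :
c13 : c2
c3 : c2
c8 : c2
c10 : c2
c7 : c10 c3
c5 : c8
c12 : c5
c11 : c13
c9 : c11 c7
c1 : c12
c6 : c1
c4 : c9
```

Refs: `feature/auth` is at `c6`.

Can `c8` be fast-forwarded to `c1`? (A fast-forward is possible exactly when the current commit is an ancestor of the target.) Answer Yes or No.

A fast-forward from c8 to c1 is possible iff c8 is an ancestor of c1.
Ancestors of c1: {c1, c12, c2, c5, c8}.
c8 is among them, so fast-forward is possible.

Yes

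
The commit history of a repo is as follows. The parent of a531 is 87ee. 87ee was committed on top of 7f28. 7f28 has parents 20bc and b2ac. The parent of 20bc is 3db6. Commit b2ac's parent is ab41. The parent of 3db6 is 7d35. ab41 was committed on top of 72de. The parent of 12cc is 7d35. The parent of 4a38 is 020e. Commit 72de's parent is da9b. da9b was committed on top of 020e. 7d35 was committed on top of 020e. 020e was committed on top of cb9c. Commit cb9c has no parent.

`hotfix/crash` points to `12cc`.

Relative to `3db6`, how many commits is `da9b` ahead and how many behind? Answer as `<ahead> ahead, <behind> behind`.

Reachable from da9b: {020e, cb9c, da9b}.
Reachable from 3db6: {020e, 3db6, 7d35, cb9c}.
Only in da9b's history (ahead): {da9b} — 1.
Only in 3db6's history (behind): {3db6, 7d35} — 2.

1 ahead, 2 behind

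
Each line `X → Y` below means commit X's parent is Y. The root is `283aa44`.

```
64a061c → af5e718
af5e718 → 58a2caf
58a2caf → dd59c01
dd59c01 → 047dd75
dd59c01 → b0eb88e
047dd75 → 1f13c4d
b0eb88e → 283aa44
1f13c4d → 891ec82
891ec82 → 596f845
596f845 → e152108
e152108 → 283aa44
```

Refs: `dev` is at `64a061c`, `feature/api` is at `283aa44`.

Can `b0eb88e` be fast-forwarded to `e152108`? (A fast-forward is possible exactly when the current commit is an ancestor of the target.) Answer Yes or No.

No

A fast-forward from b0eb88e to e152108 is possible iff b0eb88e is an ancestor of e152108.
Ancestors of e152108: {283aa44, e152108}.
b0eb88e is not among them, so fast-forward is not possible.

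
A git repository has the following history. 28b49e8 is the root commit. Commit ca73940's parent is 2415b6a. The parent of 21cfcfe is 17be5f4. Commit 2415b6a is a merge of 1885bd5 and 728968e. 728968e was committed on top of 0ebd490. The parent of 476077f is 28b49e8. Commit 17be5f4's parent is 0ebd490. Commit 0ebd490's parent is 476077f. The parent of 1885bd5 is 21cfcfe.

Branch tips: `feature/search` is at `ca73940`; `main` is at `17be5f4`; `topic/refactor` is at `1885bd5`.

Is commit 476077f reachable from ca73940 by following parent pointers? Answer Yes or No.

Yes

Ancestors of ca73940 (commits reachable by following parents): {0ebd490, 17be5f4, 1885bd5, 21cfcfe, 2415b6a, 28b49e8, 476077f, 728968e, ca73940}.
476077f is in that set, so it is an ancestor of ca73940.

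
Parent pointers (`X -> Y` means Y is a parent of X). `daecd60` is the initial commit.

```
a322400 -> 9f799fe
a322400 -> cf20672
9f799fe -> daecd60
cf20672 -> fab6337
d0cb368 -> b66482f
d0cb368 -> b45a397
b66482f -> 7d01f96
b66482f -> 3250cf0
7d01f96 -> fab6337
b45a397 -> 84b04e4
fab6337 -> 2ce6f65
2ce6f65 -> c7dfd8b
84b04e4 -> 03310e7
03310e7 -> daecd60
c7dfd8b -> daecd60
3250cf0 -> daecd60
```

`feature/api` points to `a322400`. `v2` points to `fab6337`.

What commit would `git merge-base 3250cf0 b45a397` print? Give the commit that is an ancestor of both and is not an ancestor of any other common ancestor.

daecd60

Ancestors of 3250cf0: {3250cf0, daecd60}.
Ancestors of b45a397: {03310e7, 84b04e4, b45a397, daecd60}.
Common ancestors: {daecd60}.
The only common ancestor is daecd60, so it is the merge base.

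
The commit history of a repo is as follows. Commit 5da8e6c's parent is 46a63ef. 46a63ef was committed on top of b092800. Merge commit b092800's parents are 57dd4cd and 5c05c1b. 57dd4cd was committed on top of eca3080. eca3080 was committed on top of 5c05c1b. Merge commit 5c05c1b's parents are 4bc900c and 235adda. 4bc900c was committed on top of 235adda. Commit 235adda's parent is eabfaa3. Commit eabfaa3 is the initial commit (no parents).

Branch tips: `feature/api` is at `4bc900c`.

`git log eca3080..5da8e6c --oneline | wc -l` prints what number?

4

Reachable from 5da8e6c: {235adda, 46a63ef, 4bc900c, 57dd4cd, 5c05c1b, 5da8e6c, b092800, eabfaa3, eca3080}.
Reachable from eca3080: {235adda, 4bc900c, 5c05c1b, eabfaa3, eca3080}.
In 5da8e6c's history but not eca3080's: {46a63ef, 57dd4cd, 5da8e6c, b092800} — 4 commits.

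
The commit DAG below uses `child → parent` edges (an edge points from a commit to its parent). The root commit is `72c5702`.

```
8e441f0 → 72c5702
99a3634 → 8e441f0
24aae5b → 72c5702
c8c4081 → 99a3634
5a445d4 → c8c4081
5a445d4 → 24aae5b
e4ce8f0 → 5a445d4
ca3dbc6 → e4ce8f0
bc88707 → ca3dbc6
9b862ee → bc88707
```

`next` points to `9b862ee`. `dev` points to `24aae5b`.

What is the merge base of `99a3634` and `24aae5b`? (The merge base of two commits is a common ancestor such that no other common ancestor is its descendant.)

Ancestors of 99a3634: {72c5702, 8e441f0, 99a3634}.
Ancestors of 24aae5b: {24aae5b, 72c5702}.
Common ancestors: {72c5702}.
The only common ancestor is 72c5702, so it is the merge base.

72c5702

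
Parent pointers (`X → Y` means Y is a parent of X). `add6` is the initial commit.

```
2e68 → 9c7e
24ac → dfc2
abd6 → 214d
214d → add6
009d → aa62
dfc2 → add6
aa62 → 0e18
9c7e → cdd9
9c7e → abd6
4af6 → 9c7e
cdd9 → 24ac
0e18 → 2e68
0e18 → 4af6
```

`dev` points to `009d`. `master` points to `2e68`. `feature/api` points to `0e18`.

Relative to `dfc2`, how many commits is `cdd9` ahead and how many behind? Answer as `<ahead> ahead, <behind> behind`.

Reachable from cdd9: {24ac, add6, cdd9, dfc2}.
Reachable from dfc2: {add6, dfc2}.
Only in cdd9's history (ahead): {24ac, cdd9} — 2.
Only in dfc2's history (behind): {} — 0.

2 ahead, 0 behind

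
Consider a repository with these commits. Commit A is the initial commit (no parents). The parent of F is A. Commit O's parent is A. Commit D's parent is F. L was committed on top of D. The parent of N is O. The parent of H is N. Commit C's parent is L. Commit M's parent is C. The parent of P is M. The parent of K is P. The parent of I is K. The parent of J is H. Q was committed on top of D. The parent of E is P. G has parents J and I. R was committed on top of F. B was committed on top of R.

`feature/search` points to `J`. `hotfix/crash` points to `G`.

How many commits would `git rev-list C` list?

Walking parent pointers from C: reachable set = {A, C, D, F, L}.
That is 5 commits.

5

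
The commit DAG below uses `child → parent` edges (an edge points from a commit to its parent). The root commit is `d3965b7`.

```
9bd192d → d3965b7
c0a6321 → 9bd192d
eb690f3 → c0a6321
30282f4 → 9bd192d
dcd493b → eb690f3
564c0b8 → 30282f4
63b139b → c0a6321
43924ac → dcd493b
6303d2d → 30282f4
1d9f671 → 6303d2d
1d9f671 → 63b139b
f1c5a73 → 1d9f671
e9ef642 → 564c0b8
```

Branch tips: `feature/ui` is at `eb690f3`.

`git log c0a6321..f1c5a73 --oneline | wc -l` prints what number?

Reachable from f1c5a73: {1d9f671, 30282f4, 6303d2d, 63b139b, 9bd192d, c0a6321, d3965b7, f1c5a73}.
Reachable from c0a6321: {9bd192d, c0a6321, d3965b7}.
In f1c5a73's history but not c0a6321's: {1d9f671, 30282f4, 6303d2d, 63b139b, f1c5a73} — 5 commits.

5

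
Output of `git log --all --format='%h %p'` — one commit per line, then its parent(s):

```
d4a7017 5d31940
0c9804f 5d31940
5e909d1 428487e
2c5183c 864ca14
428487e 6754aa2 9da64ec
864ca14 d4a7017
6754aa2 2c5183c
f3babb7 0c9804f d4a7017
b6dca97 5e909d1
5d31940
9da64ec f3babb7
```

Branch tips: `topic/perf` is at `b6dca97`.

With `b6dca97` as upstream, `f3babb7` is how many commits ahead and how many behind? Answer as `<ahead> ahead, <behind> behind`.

0 ahead, 7 behind

Reachable from f3babb7: {0c9804f, 5d31940, d4a7017, f3babb7}.
Reachable from b6dca97: {0c9804f, 2c5183c, 428487e, 5d31940, 5e909d1, 6754aa2, 864ca14, 9da64ec, b6dca97, d4a7017, f3babb7}.
Only in f3babb7's history (ahead): {} — 0.
Only in b6dca97's history (behind): {2c5183c, 428487e, 5e909d1, 6754aa2, 864ca14, 9da64ec, b6dca97} — 7.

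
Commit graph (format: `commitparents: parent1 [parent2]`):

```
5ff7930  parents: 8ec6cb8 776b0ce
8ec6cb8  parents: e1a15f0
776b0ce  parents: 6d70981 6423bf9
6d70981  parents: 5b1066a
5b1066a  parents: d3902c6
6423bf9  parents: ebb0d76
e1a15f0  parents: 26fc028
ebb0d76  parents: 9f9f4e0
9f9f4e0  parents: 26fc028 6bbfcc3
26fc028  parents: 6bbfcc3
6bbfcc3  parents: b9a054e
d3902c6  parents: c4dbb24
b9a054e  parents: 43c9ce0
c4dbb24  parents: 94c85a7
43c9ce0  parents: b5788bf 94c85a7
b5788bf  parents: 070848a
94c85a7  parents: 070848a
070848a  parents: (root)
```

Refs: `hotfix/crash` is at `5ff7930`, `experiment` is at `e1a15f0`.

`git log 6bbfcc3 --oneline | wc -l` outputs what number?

6

Walking parent pointers from 6bbfcc3: reachable set = {070848a, 43c9ce0, 6bbfcc3, 94c85a7, b5788bf, b9a054e}.
That is 6 commits.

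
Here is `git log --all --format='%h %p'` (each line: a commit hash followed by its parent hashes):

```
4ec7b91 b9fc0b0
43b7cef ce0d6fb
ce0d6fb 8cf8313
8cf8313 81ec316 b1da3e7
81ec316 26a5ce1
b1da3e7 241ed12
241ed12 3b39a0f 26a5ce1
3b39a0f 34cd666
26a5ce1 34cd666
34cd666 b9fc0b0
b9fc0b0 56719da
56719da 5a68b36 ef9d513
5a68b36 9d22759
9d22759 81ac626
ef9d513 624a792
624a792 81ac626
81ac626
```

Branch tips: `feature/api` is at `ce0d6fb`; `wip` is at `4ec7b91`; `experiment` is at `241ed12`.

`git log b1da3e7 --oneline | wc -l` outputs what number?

12

Walking parent pointers from b1da3e7: reachable set = {241ed12, 26a5ce1, 34cd666, 3b39a0f, 56719da, 5a68b36, 624a792, 81ac626, 9d22759, b1da3e7, b9fc0b0, ef9d513}.
That is 12 commits.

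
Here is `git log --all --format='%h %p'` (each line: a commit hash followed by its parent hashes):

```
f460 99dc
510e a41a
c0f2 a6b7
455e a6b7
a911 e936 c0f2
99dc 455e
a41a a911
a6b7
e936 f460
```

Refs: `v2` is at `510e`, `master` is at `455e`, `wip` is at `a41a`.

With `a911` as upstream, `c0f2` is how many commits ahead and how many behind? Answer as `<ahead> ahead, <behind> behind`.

0 ahead, 5 behind

Reachable from c0f2: {a6b7, c0f2}.
Reachable from a911: {455e, 99dc, a6b7, a911, c0f2, e936, f460}.
Only in c0f2's history (ahead): {} — 0.
Only in a911's history (behind): {455e, 99dc, a911, e936, f460} — 5.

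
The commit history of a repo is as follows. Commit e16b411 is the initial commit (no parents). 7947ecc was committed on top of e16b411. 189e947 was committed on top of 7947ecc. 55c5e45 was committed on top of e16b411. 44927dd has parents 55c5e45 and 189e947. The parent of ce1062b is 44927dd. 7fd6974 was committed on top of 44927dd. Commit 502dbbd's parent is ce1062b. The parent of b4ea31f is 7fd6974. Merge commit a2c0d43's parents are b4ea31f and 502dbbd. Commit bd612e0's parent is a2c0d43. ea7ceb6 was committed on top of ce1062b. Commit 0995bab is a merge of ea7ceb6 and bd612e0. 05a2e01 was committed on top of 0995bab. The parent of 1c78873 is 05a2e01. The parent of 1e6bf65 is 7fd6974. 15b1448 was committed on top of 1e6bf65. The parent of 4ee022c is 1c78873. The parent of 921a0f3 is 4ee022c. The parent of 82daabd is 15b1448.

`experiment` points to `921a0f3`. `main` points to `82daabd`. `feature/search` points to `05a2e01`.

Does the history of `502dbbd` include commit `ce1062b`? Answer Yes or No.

Ancestors of 502dbbd (commits reachable by following parents): {189e947, 44927dd, 502dbbd, 55c5e45, 7947ecc, ce1062b, e16b411}.
ce1062b is in that set, so it is an ancestor of 502dbbd.

Yes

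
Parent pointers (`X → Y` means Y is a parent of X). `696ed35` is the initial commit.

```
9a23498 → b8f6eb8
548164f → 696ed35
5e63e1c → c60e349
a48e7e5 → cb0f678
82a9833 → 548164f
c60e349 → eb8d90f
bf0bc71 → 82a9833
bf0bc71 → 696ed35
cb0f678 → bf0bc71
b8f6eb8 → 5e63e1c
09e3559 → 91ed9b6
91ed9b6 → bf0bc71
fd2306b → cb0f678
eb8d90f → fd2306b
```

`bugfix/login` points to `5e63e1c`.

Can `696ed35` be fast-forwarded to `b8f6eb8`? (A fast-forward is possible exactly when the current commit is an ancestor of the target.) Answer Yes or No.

A fast-forward from 696ed35 to b8f6eb8 is possible iff 696ed35 is an ancestor of b8f6eb8.
Ancestors of b8f6eb8: {548164f, 5e63e1c, 696ed35, 82a9833, b8f6eb8, bf0bc71, c60e349, cb0f678, eb8d90f, fd2306b}.
696ed35 is among them, so fast-forward is possible.

Yes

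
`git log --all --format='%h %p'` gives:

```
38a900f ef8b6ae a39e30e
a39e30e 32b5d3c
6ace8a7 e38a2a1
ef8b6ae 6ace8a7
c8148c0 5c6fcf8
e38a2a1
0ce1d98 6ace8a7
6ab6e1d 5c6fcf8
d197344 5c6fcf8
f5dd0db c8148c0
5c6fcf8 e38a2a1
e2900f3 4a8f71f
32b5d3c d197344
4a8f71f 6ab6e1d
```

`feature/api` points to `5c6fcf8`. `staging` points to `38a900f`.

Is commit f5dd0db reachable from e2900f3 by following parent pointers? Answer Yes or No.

No

Ancestors of e2900f3: {4a8f71f, 5c6fcf8, 6ab6e1d, e2900f3, e38a2a1}.
f5dd0db is not in that set, so it is not an ancestor of e2900f3.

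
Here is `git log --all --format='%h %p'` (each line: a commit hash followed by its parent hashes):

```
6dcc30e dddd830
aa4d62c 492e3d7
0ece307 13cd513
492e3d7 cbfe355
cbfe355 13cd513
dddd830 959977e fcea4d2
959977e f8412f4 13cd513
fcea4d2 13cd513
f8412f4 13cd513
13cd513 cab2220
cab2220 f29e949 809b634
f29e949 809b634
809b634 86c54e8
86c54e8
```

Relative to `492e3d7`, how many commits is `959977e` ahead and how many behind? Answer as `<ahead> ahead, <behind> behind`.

Reachable from 959977e: {13cd513, 809b634, 86c54e8, 959977e, cab2220, f29e949, f8412f4}.
Reachable from 492e3d7: {13cd513, 492e3d7, 809b634, 86c54e8, cab2220, cbfe355, f29e949}.
Only in 959977e's history (ahead): {959977e, f8412f4} — 2.
Only in 492e3d7's history (behind): {492e3d7, cbfe355} — 2.

2 ahead, 2 behind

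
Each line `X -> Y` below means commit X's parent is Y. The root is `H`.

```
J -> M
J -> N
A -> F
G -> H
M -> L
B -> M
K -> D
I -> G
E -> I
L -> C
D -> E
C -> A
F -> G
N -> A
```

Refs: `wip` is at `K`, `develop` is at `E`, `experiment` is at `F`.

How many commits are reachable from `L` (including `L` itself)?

6

Walking parent pointers from L: reachable set = {A, C, F, G, H, L}.
That is 6 commits.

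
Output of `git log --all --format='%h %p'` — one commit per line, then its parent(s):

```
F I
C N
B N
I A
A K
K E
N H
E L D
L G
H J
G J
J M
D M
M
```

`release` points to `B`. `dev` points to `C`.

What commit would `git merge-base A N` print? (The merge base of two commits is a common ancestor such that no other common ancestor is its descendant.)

Ancestors of A: {A, D, E, G, J, K, L, M}.
Ancestors of N: {H, J, M, N}.
Common ancestors: {J, M}.
Among these, J is not an ancestor of any other common ancestor — it is the merge base.

J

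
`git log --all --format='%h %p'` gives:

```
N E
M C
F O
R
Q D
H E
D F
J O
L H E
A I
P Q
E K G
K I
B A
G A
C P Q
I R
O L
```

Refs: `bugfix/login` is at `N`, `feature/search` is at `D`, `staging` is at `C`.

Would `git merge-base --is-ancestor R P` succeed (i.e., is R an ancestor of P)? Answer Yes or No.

Ancestors of P (commits reachable by following parents): {A, D, E, F, G, H, I, K, L, O, P, Q, R}.
R is in that set, so it is an ancestor of P.

Yes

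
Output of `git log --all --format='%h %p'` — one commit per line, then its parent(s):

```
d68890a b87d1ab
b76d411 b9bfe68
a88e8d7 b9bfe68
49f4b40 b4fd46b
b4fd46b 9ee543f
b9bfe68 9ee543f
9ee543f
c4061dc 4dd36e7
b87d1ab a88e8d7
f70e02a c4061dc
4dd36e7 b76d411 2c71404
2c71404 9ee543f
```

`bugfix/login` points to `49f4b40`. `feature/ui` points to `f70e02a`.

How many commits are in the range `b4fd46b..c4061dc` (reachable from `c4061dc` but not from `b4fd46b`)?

Reachable from c4061dc: {2c71404, 4dd36e7, 9ee543f, b76d411, b9bfe68, c4061dc}.
Reachable from b4fd46b: {9ee543f, b4fd46b}.
In c4061dc's history but not b4fd46b's: {2c71404, 4dd36e7, b76d411, b9bfe68, c4061dc} — 5 commits.

5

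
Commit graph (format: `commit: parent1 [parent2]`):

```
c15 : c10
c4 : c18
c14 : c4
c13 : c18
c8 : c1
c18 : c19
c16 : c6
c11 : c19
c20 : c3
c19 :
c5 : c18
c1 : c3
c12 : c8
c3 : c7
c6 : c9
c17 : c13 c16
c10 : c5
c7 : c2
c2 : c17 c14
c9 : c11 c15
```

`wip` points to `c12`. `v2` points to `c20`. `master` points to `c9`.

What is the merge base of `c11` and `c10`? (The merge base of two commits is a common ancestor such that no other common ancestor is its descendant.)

c19

Ancestors of c11: {c11, c19}.
Ancestors of c10: {c10, c18, c19, c5}.
Common ancestors: {c19}.
The only common ancestor is c19, so it is the merge base.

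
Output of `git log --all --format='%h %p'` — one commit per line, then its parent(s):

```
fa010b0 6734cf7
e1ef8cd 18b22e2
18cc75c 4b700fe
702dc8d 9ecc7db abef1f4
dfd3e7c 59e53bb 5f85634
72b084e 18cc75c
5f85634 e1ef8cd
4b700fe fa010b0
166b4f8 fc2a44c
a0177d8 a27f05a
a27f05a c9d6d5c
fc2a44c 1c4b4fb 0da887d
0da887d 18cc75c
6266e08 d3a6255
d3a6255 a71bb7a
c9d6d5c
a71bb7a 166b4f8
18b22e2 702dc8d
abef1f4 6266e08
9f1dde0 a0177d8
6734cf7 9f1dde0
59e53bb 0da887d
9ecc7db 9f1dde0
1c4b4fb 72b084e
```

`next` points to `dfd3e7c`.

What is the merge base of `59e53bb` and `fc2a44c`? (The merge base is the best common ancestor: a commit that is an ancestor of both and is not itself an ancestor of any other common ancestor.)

Ancestors of 59e53bb: {0da887d, 18cc75c, 4b700fe, 59e53bb, 6734cf7, 9f1dde0, a0177d8, a27f05a, c9d6d5c, fa010b0}.
Ancestors of fc2a44c: {0da887d, 18cc75c, 1c4b4fb, 4b700fe, 6734cf7, 72b084e, 9f1dde0, a0177d8, a27f05a, c9d6d5c, fa010b0, fc2a44c}.
Common ancestors: {0da887d, 18cc75c, 4b700fe, 6734cf7, 9f1dde0, a0177d8, a27f05a, c9d6d5c, fa010b0}.
Among these, 0da887d is not an ancestor of any other common ancestor — it is the merge base.

0da887d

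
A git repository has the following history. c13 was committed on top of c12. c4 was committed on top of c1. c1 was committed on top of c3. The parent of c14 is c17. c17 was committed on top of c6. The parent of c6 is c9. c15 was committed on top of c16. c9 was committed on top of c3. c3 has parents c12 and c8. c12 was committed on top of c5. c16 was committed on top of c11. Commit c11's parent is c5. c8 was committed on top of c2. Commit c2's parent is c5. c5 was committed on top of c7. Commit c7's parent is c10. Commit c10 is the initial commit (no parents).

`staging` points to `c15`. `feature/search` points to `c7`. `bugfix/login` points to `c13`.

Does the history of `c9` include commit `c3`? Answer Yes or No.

Ancestors of c9 (commits reachable by following parents): {c10, c12, c2, c3, c5, c7, c8, c9}.
c3 is in that set, so it is an ancestor of c9.

Yes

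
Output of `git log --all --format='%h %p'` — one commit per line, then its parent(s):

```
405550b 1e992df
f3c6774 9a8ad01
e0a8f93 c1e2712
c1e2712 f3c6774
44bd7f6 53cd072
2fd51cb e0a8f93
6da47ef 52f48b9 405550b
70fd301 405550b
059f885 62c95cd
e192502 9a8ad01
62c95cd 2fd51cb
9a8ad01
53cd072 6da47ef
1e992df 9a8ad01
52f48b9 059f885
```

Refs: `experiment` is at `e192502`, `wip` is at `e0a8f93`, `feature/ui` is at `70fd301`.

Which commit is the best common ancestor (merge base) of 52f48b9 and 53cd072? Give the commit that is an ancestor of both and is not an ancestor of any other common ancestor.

52f48b9

Ancestors of 52f48b9: {059f885, 2fd51cb, 52f48b9, 62c95cd, 9a8ad01, c1e2712, e0a8f93, f3c6774}.
Ancestors of 53cd072: {059f885, 1e992df, 2fd51cb, 405550b, 52f48b9, 53cd072, 62c95cd, 6da47ef, 9a8ad01, c1e2712, e0a8f93, f3c6774}.
Common ancestors: {059f885, 2fd51cb, 52f48b9, 62c95cd, 9a8ad01, c1e2712, e0a8f93, f3c6774}.
Among these, 52f48b9 is not an ancestor of any other common ancestor — it is the merge base.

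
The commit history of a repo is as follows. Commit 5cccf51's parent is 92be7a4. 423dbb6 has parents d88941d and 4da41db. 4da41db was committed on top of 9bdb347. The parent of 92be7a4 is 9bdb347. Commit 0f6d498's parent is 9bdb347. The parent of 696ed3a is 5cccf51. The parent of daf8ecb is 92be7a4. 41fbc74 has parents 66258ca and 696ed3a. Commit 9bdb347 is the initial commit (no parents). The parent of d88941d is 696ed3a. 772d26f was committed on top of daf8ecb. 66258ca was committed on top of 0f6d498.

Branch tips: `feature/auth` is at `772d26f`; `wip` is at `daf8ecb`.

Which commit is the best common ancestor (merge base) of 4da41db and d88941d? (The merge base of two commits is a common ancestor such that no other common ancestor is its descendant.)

9bdb347

Ancestors of 4da41db: {4da41db, 9bdb347}.
Ancestors of d88941d: {5cccf51, 696ed3a, 92be7a4, 9bdb347, d88941d}.
Common ancestors: {9bdb347}.
The only common ancestor is 9bdb347, so it is the merge base.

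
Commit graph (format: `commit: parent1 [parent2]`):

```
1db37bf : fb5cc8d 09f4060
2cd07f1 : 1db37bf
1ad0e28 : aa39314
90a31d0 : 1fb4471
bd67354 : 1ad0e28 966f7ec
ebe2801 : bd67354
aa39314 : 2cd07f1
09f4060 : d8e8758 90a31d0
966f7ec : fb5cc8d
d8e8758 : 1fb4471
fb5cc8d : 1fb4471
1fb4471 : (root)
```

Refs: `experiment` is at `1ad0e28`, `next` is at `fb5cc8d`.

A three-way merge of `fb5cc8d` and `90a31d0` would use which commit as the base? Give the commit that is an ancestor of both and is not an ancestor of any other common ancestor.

1fb4471

Ancestors of fb5cc8d: {1fb4471, fb5cc8d}.
Ancestors of 90a31d0: {1fb4471, 90a31d0}.
Common ancestors: {1fb4471}.
The only common ancestor is 1fb4471, so it is the merge base.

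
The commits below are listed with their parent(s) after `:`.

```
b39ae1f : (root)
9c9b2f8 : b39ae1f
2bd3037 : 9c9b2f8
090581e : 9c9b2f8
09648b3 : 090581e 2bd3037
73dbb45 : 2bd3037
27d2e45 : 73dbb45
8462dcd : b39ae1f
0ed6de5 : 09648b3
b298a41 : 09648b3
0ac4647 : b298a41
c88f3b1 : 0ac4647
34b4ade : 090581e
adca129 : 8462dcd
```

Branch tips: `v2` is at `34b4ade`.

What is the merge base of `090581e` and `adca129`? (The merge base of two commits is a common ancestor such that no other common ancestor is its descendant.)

b39ae1f

Ancestors of 090581e: {090581e, 9c9b2f8, b39ae1f}.
Ancestors of adca129: {8462dcd, adca129, b39ae1f}.
Common ancestors: {b39ae1f}.
The only common ancestor is b39ae1f, so it is the merge base.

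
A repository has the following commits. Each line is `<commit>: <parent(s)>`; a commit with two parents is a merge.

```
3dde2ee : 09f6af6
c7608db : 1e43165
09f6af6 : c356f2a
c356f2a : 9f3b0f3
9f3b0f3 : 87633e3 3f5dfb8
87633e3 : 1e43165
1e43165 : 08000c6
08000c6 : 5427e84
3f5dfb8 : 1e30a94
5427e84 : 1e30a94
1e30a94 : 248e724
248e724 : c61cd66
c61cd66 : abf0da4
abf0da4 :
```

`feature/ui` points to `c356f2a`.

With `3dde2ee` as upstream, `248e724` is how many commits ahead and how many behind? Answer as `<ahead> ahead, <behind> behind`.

0 ahead, 10 behind

Reachable from 248e724: {248e724, abf0da4, c61cd66}.
Reachable from 3dde2ee: {08000c6, 09f6af6, 1e30a94, 1e43165, 248e724, 3dde2ee, 3f5dfb8, 5427e84, 87633e3, 9f3b0f3, abf0da4, c356f2a, c61cd66}.
Only in 248e724's history (ahead): {} — 0.
Only in 3dde2ee's history (behind): {08000c6, 09f6af6, 1e30a94, 1e43165, 3dde2ee, 3f5dfb8, 5427e84, 87633e3, 9f3b0f3, c356f2a} — 10.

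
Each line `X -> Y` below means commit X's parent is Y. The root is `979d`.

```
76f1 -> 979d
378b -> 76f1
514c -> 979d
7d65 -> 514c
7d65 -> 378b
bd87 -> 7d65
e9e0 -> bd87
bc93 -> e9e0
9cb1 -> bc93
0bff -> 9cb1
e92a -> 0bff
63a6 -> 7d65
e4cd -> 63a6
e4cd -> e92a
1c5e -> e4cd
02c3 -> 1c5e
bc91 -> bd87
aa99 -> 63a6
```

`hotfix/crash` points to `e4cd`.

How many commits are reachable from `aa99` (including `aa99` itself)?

7

Walking parent pointers from aa99: reachable set = {378b, 514c, 63a6, 76f1, 7d65, 979d, aa99}.
That is 7 commits.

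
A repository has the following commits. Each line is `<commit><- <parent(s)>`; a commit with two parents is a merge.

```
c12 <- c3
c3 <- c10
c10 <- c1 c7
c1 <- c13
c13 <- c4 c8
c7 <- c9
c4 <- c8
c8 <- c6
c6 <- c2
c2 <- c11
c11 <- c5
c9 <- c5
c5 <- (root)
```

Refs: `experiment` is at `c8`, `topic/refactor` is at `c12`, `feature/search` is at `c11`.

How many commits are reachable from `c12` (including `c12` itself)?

Walking parent pointers from c12: reachable set = {c1, c10, c11, c12, c13, c2, c3, c4, c5, c6, c7, c8, c9}.
That is 13 commits.

13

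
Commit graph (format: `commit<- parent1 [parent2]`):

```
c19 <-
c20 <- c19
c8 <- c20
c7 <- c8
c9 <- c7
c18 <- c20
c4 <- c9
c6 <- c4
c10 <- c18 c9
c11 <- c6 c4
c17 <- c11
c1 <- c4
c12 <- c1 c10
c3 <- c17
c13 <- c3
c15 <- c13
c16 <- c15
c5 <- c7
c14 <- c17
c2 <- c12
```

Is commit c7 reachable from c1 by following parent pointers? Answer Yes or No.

Ancestors of c1 (commits reachable by following parents): {c1, c19, c20, c4, c7, c8, c9}.
c7 is in that set, so it is an ancestor of c1.

Yes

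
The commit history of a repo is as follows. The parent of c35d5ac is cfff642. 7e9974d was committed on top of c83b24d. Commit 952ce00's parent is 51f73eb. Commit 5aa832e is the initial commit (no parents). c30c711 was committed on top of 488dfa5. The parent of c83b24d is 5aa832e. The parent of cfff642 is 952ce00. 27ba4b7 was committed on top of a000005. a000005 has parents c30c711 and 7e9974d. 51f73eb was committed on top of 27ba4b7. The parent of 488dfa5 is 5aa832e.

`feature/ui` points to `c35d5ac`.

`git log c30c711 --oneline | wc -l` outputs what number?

3

Walking parent pointers from c30c711: reachable set = {488dfa5, 5aa832e, c30c711}.
That is 3 commits.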